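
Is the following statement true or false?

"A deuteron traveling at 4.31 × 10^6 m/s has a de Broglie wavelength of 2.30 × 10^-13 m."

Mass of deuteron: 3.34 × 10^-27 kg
False

The claim is incorrect.

Using λ = h/(mv):
λ = (6.626 × 10^-34 J·s) / (3.34 × 10^-27 kg × 4.31 × 10^6 m/s)
λ = 4.60 × 10^-14 m

The actual wavelength differs from the claimed 2.30 × 10^-13 m.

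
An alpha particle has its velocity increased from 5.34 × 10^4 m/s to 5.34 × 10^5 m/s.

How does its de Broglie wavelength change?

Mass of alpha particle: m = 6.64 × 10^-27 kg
The wavelength decreases by a factor of 10.

Using λ = h/(mv):

Initial wavelength: λ₁ = h/(mv₁) = 1.87 × 10^-12 m
Final wavelength: λ₂ = h/(mv₂) = 1.87 × 10^-13 m

Since λ ∝ 1/v, when velocity increases by a factor of 10, the wavelength decreases by a factor of 10.

λ₂/λ₁ = v₁/v₂ = 1/10

The wavelength decreases by a factor of 10.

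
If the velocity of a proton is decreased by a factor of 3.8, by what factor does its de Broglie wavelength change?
The wavelength increases by a factor of 3.8.

From λ = h/(mv), the wavelength is inversely proportional to velocity:

λ ∝ 1/v

If v → v/3.8, then λ → 3.8λ

When velocity is decreased by a factor of 3.8, the wavelength increases by a factor of 3.8.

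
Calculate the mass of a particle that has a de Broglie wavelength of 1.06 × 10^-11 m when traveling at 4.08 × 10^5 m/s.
1.53 × 10^-28 kg

From the de Broglie relation λ = h/(mv), we solve for m:

m = h/(λv)
m = (6.626 × 10^-34 J·s) / (1.06 × 10^-11 m × 4.08 × 10^5 m/s)
m = 1.53 × 10^-28 kg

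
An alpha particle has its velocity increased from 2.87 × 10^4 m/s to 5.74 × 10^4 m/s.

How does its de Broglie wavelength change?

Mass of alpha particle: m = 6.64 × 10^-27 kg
The wavelength decreases by a factor of 2.

Using λ = h/(mv):

Initial wavelength: λ₁ = h/(mv₁) = 3.48 × 10^-12 m
Final wavelength: λ₂ = h/(mv₂) = 1.74 × 10^-12 m

Since λ ∝ 1/v, when velocity increases by a factor of 2, the wavelength decreases by a factor of 2.

λ₂/λ₁ = v₁/v₂ = 1/2

The wavelength decreases by a factor of 2.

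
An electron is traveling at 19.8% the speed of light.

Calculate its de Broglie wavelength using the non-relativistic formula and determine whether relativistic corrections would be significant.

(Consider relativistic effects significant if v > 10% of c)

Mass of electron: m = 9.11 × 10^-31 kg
Yes, relativistic corrections are needed.

Using the non-relativistic de Broglie formula λ = h/(mv):

v = 19.8% × c = 5.936 × 10^7 m/s

λ = h/(mv)
λ = (6.626 × 10^-34 J·s) / (9.11 × 10^-31 kg × 5.936 × 10^7 m/s)
λ = 1.23 × 10^-11 m

Since v = 19.8% of c > 10% of c, relativistic corrections ARE significant and the actual wavelength would differ from this non-relativistic estimate.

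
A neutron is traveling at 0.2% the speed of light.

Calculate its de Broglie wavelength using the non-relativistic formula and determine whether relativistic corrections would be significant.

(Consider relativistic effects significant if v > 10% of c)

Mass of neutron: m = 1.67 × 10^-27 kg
No, relativistic corrections are not needed.

Using the non-relativistic de Broglie formula λ = h/(mv):

v = 0.2% × c = 5.996 × 10^5 m/s

λ = h/(mv)
λ = (6.626 × 10^-34 J·s) / (1.67 × 10^-27 kg × 5.996 × 10^5 m/s)
λ = 6.62 × 10^-13 m

Since v = 0.2% of c < 10% of c, relativistic corrections are NOT significant and this non-relativistic result is a good approximation.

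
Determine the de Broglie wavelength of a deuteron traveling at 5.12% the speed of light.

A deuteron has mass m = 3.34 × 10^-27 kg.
1.29 × 10^-14 m

Using the de Broglie relation λ = h/(mv):

v = 5.12% × c = 1.535 × 10^7 m/s

λ = h/(mv)
λ = (6.626 × 10^-34 J·s) / (3.34 × 10^-27 kg × 1.535 × 10^7 m/s)
λ = 1.29 × 10^-14 m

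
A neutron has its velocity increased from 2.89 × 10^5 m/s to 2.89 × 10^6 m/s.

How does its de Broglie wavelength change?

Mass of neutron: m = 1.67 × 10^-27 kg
The wavelength decreases by a factor of 10.

Using λ = h/(mv):

Initial wavelength: λ₁ = h/(mv₁) = 1.37 × 10^-12 m
Final wavelength: λ₂ = h/(mv₂) = 1.37 × 10^-13 m

Since λ ∝ 1/v, when velocity increases by a factor of 10, the wavelength decreases by a factor of 10.

λ₂/λ₁ = v₁/v₂ = 1/10

The wavelength decreases by a factor of 10.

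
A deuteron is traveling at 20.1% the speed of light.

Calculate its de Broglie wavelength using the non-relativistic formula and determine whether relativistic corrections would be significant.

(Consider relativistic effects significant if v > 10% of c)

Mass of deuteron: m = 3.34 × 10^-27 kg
Yes, relativistic corrections are needed.

Using the non-relativistic de Broglie formula λ = h/(mv):

v = 20.1% × c = 6.026 × 10^7 m/s

λ = h/(mv)
λ = (6.626 × 10^-34 J·s) / (3.34 × 10^-27 kg × 6.026 × 10^7 m/s)
λ = 3.29 × 10^-15 m

Since v = 20.1% of c > 10% of c, relativistic corrections ARE significant and the actual wavelength would differ from this non-relativistic estimate.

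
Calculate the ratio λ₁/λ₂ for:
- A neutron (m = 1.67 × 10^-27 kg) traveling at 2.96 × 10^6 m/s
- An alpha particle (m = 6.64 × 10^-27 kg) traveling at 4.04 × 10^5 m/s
λ₁/λ₂ = 0.543

Using λ = h/(mv):

λ₁ = h/(m₁v₁) = 1.34 × 10^-13 m
λ₂ = h/(m₂v₂) = 2.47 × 10^-13 m

Ratio λ₁/λ₂ = (m₂v₂)/(m₁v₁)
         = (6.64 × 10^-27 kg × 4.04 × 10^5 m/s) / (1.67 × 10^-27 kg × 2.96 × 10^6 m/s)
         = 0.543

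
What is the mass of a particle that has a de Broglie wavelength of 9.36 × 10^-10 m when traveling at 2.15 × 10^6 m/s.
3.29 × 10^-31 kg

From the de Broglie relation λ = h/(mv), we solve for m:

m = h/(λv)
m = (6.626 × 10^-34 J·s) / (9.36 × 10^-10 m × 2.15 × 10^6 m/s)
m = 3.29 × 10^-31 kg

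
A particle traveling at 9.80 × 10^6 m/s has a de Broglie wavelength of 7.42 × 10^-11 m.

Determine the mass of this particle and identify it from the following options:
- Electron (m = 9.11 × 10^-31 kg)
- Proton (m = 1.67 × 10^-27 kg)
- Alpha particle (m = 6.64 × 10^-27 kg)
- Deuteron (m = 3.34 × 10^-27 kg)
The particle is an electron.

From λ = h/(mv), solve for mass:

m = h/(λv)
m = (6.626 × 10^-34 J·s) / (7.42 × 10^-11 m × 9.80 × 10^6 m/s)
m = 9.11 × 10^-31 kg

Comparing with the listed masses, this is closest to an electron.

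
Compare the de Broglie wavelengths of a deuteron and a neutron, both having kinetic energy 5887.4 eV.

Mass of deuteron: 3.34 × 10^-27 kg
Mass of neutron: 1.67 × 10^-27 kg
The neutron has the longer wavelength.

Using λ = h/√(2mKE):

For deuteron: λ₁ = h/√(2m₁KE) = 2.64 × 10^-13 m
For neutron: λ₂ = h/√(2m₂KE) = 3.73 × 10^-13 m

Since λ ∝ 1/√m at constant kinetic energy, the lighter particle has the longer wavelength.

The neutron has the longer de Broglie wavelength.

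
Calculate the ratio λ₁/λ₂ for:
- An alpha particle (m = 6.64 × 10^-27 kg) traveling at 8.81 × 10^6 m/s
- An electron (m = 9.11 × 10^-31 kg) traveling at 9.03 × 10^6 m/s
λ₁/λ₂ = 1.41 × 10^-4

Using λ = h/(mv):

λ₁ = h/(m₁v₁) = 1.13 × 10^-14 m
λ₂ = h/(m₂v₂) = 8.05 × 10^-11 m

Ratio λ₁/λ₂ = (m₂v₂)/(m₁v₁)
         = (9.11 × 10^-31 kg × 9.03 × 10^6 m/s) / (6.64 × 10^-27 kg × 8.81 × 10^6 m/s)
         = 1.41 × 10^-4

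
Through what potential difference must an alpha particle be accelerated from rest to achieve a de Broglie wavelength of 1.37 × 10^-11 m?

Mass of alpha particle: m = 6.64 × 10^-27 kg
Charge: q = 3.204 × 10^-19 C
5.50 × 10^-1 V

From λ = h/√(2mqV), we solve for V:

λ² = h²/(2mqV)
V = h²/(2mqλ²)
V = (6.626 × 10^-34 J·s)² / (2 × 6.64 × 10^-27 kg × 3.204 × 10^-19 C × (1.37 × 10^-11 m)²)
V = 5.50 × 10^-1 V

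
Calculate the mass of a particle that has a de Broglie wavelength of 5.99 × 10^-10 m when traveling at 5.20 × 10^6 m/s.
2.13 × 10^-31 kg

From the de Broglie relation λ = h/(mv), we solve for m:

m = h/(λv)
m = (6.626 × 10^-34 J·s) / (5.99 × 10^-10 m × 5.20 × 10^6 m/s)
m = 2.13 × 10^-31 kg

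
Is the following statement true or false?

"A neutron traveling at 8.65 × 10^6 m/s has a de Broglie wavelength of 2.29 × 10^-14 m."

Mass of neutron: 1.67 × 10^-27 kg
False

The claim is incorrect.

Using λ = h/(mv):
λ = (6.626 × 10^-34 J·s) / (1.67 × 10^-27 kg × 8.65 × 10^6 m/s)
λ = 4.59 × 10^-14 m

The actual wavelength differs from the claimed 2.29 × 10^-14 m.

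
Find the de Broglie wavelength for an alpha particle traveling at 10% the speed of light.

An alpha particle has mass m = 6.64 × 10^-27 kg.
3.33 × 10^-15 m

Using the de Broglie relation λ = h/(mv):

v = 10% × c = 2.998 × 10^7 m/s

λ = h/(mv)
λ = (6.626 × 10^-34 J·s) / (6.64 × 10^-27 kg × 2.998 × 10^7 m/s)
λ = 3.33 × 10^-15 m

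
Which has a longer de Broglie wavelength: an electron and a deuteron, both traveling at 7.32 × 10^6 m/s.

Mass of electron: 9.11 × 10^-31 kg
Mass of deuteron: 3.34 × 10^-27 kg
The electron has the longer wavelength.

Using λ = h/(mv), since both particles have the same velocity, the wavelength depends only on mass.

For electron: λ₁ = h/(m₁v) = 9.94 × 10^-11 m
For deuteron: λ₂ = h/(m₂v) = 2.71 × 10^-14 m

Since λ ∝ 1/m at constant velocity, the lighter particle has the longer wavelength.

The electron has the longer de Broglie wavelength.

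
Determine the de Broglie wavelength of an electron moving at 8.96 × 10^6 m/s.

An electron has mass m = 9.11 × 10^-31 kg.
8.12 × 10^-11 m

Using the de Broglie relation λ = h/(mv):

λ = h/(mv)
λ = (6.626 × 10^-34 J·s) / (9.11 × 10^-31 kg × 8.96 × 10^6 m/s)
λ = 8.12 × 10^-11 m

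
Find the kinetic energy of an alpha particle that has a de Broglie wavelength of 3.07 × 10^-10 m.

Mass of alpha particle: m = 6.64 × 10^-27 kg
3.51 × 10^-22 J (or 2.19 × 10^-3 eV)

From λ = h/√(2mKE), we solve for KE:

λ² = h²/(2mKE)
KE = h²/(2mλ²)
KE = (6.626 × 10^-34 J·s)² / (2 × 6.64 × 10^-27 kg × (3.07 × 10^-10 m)²)
KE = 3.51 × 10^-22 J
KE = 2.19 × 10^-3 eV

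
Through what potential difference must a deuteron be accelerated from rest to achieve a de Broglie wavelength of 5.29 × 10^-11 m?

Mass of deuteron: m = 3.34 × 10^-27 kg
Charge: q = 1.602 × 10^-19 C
1.47 × 10^-1 V

From λ = h/√(2mqV), we solve for V:

λ² = h²/(2mqV)
V = h²/(2mqλ²)
V = (6.626 × 10^-34 J·s)² / (2 × 3.34 × 10^-27 kg × 1.602 × 10^-19 C × (5.29 × 10^-11 m)²)
V = 1.47 × 10^-1 V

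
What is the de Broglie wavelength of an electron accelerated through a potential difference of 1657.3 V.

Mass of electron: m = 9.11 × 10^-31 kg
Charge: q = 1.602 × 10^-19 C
3.01 × 10^-11 m

When a particle is accelerated through voltage V, it gains kinetic energy KE = qV.

The de Broglie wavelength is then λ = h/√(2mqV):

λ = h/√(2mqV)
λ = (6.626 × 10^-34 J·s) / √(2 × 9.11 × 10^-31 kg × 1.602 × 10^-19 C × 1657.3 V)
λ = 3.01 × 10^-11 m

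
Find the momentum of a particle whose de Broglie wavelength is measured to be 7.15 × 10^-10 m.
9.27 × 10^-25 kg·m/s

From the de Broglie relation λ = h/p, we solve for p:

p = h/λ
p = (6.626 × 10^-34 J·s) / (7.15 × 10^-10 m)
p = 9.27 × 10^-25 kg·m/s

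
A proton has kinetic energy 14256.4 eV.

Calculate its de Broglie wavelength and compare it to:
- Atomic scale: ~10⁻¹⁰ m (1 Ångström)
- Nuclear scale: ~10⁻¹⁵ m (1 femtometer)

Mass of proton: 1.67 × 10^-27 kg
λ = 2.40 × 10^-13 m, which is between nuclear and atomic scales.

Using λ = h/√(2mKE):

KE = 14256.4 eV = 2.284 × 10^-15 J

λ = h/√(2mKE)
λ = (6.626 × 10^-34 J·s) / √(2 × 1.67 × 10^-27 kg × 2.284 × 10^-15 J)
λ = 2.40 × 10^-13 m

Comparison:
- Atomic scale (10⁻¹⁰ m): λ is 0.0024× this size
- Nuclear scale (10⁻¹⁵ m): λ is 2.4e+02× this size

The wavelength is between nuclear and atomic scales.

This wavelength is appropriate for probing atomic structure but too large for nuclear physics experiments.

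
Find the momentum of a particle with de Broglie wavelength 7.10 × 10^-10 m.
9.33 × 10^-25 kg·m/s

From the de Broglie relation λ = h/p, we solve for p:

p = h/λ
p = (6.626 × 10^-34 J·s) / (7.10 × 10^-10 m)
p = 9.33 × 10^-25 kg·m/s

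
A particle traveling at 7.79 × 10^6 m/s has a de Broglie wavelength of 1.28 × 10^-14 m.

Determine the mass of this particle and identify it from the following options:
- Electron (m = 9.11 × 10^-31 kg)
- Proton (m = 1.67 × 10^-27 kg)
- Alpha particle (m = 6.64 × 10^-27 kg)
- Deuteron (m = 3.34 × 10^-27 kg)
The particle is an alpha particle.

From λ = h/(mv), solve for mass:

m = h/(λv)
m = (6.626 × 10^-34 J·s) / (1.28 × 10^-14 m × 7.79 × 10^6 m/s)
m = 6.65 × 10^-27 kg

Comparing with the listed masses, this is closest to an alpha particle.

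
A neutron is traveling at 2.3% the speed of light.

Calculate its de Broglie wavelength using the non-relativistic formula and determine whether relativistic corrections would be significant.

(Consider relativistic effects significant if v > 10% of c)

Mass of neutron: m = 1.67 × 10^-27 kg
No, relativistic corrections are not needed.

Using the non-relativistic de Broglie formula λ = h/(mv):

v = 2.3% × c = 6.895 × 10^6 m/s

λ = h/(mv)
λ = (6.626 × 10^-34 J·s) / (1.67 × 10^-27 kg × 6.895 × 10^6 m/s)
λ = 5.75 × 10^-14 m

Since v = 2.3% of c < 10% of c, relativistic corrections are NOT significant and this non-relativistic result is a good approximation.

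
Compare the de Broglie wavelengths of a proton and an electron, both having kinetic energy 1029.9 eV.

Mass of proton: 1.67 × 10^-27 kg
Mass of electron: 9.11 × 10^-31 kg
The electron has the longer wavelength.

Using λ = h/√(2mKE):

For proton: λ₁ = h/√(2m₁KE) = 8.93 × 10^-13 m
For electron: λ₂ = h/√(2m₂KE) = 3.82 × 10^-11 m

Since λ ∝ 1/√m at constant kinetic energy, the lighter particle has the longer wavelength.

The electron has the longer de Broglie wavelength.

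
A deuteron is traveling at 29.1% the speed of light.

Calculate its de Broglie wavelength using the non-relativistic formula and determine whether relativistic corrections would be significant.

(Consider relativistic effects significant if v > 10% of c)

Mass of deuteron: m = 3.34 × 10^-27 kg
Yes, relativistic corrections are needed.

Using the non-relativistic de Broglie formula λ = h/(mv):

v = 29.1% × c = 8.724 × 10^7 m/s

λ = h/(mv)
λ = (6.626 × 10^-34 J·s) / (3.34 × 10^-27 kg × 8.724 × 10^7 m/s)
λ = 2.27 × 10^-15 m

Since v = 29.1% of c > 10% of c, relativistic corrections ARE significant and the actual wavelength would differ from this non-relativistic estimate.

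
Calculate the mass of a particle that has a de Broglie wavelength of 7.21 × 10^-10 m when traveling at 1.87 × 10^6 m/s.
4.91 × 10^-31 kg

From the de Broglie relation λ = h/(mv), we solve for m:

m = h/(λv)
m = (6.626 × 10^-34 J·s) / (7.21 × 10^-10 m × 1.87 × 10^6 m/s)
m = 4.91 × 10^-31 kg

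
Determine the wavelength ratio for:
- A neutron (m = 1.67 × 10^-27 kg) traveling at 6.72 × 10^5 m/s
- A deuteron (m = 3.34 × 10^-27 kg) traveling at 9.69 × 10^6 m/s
λ₁/λ₂ = 28.8

Using λ = h/(mv):

λ₁ = h/(m₁v₁) = 5.90 × 10^-13 m
λ₂ = h/(m₂v₂) = 2.05 × 10^-14 m

Ratio λ₁/λ₂ = (m₂v₂)/(m₁v₁)
         = (3.34 × 10^-27 kg × 9.69 × 10^6 m/s) / (1.67 × 10^-27 kg × 6.72 × 10^5 m/s)
         = 28.8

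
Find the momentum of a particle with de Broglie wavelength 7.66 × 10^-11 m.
8.65 × 10^-24 kg·m/s

From the de Broglie relation λ = h/p, we solve for p:

p = h/λ
p = (6.626 × 10^-34 J·s) / (7.66 × 10^-11 m)
p = 8.65 × 10^-24 kg·m/s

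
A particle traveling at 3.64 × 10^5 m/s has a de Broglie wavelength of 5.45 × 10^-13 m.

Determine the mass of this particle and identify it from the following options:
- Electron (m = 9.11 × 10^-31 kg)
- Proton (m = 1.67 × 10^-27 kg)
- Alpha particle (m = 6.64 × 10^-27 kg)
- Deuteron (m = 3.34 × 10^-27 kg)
The particle is a deuteron.

From λ = h/(mv), solve for mass:

m = h/(λv)
m = (6.626 × 10^-34 J·s) / (5.45 × 10^-13 m × 3.64 × 10^5 m/s)
m = 3.34 × 10^-27 kg

Comparing with the listed masses, this is closest to a deuteron.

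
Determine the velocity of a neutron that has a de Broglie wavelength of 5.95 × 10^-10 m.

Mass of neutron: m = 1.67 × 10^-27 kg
6.67 × 10^2 m/s

From the de Broglie relation λ = h/(mv), we solve for v:

v = h/(mλ)
v = (6.626 × 10^-34 J·s) / (1.67 × 10^-27 kg × 5.95 × 10^-10 m)
v = 6.67 × 10^2 m/s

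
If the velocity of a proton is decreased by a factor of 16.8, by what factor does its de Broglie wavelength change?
The wavelength increases by a factor of 16.8.

From λ = h/(mv), the wavelength is inversely proportional to velocity:

λ ∝ 1/v

If v → v/16.8, then λ → 16.8λ

When velocity is decreased by a factor of 16.8, the wavelength increases by a factor of 16.8.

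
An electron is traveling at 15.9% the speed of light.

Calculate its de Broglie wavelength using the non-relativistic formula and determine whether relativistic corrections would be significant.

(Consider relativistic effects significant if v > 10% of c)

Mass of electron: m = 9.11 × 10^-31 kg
Yes, relativistic corrections are needed.

Using the non-relativistic de Broglie formula λ = h/(mv):

v = 15.9% × c = 4.767 × 10^7 m/s

λ = h/(mv)
λ = (6.626 × 10^-34 J·s) / (9.11 × 10^-31 kg × 4.767 × 10^7 m/s)
λ = 1.53 × 10^-11 m

Since v = 15.9% of c > 10% of c, relativistic corrections ARE significant and the actual wavelength would differ from this non-relativistic estimate.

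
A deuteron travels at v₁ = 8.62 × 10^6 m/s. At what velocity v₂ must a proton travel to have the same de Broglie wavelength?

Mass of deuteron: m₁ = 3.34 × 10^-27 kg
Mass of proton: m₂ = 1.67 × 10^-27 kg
v₂ = 1.72 × 10^7 m/s

For equal de Broglie wavelengths: λ₁ = λ₂

h/(m₁v₁) = h/(m₂v₂)
m₁v₁ = m₂v₂
v₂ = v₁ · (m₁/m₂)

v₂ = 8.62 × 10^6 m/s × (3.34 × 10^-27 kg / 1.67 × 10^-27 kg)
v₂ = 1.72 × 10^7 m/s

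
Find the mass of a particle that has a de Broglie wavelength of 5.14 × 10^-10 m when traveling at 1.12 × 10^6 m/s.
1.15 × 10^-30 kg

From the de Broglie relation λ = h/(mv), we solve for m:

m = h/(λv)
m = (6.626 × 10^-34 J·s) / (5.14 × 10^-10 m × 1.12 × 10^6 m/s)
m = 1.15 × 10^-30 kg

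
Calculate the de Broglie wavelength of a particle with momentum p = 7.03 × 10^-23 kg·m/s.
9.43 × 10^-12 m

Using the de Broglie relation λ = h/p:

λ = h/p
λ = (6.626 × 10^-34 J·s) / (7.03 × 10^-23 kg·m/s)
λ = 9.43 × 10^-12 m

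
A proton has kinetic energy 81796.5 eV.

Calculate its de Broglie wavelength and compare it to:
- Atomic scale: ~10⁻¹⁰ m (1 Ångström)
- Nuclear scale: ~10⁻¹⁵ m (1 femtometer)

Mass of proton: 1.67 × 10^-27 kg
λ = 1.00 × 10^-13 m, which is between nuclear and atomic scales.

Using λ = h/√(2mKE):

KE = 81796.5 eV = 1.311 × 10^-14 J

λ = h/√(2mKE)
λ = (6.626 × 10^-34 J·s) / √(2 × 1.67 × 10^-27 kg × 1.311 × 10^-14 J)
λ = 1.00 × 10^-13 m

Comparison:
- Atomic scale (10⁻¹⁰ m): λ is 0.001× this size
- Nuclear scale (10⁻¹⁵ m): λ is 1e+02× this size

The wavelength is between nuclear and atomic scales.

This wavelength is appropriate for probing atomic structure but too large for nuclear physics experiments.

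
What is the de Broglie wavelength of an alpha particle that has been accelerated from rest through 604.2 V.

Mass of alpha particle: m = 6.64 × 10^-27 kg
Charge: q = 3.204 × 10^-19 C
4.13 × 10^-13 m

When a particle is accelerated through voltage V, it gains kinetic energy KE = qV.

The de Broglie wavelength is then λ = h/√(2mqV):

λ = h/√(2mqV)
λ = (6.626 × 10^-34 J·s) / √(2 × 6.64 × 10^-27 kg × 3.204 × 10^-19 C × 604.2 V)
λ = 4.13 × 10^-13 m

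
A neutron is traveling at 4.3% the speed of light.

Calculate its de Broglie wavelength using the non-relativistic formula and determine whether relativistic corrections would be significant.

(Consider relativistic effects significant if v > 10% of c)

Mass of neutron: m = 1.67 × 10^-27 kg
No, relativistic corrections are not needed.

Using the non-relativistic de Broglie formula λ = h/(mv):

v = 4.3% × c = 1.289 × 10^7 m/s

λ = h/(mv)
λ = (6.626 × 10^-34 J·s) / (1.67 × 10^-27 kg × 1.289 × 10^7 m/s)
λ = 3.08 × 10^-14 m

Since v = 4.3% of c < 10% of c, relativistic corrections are NOT significant and this non-relativistic result is a good approximation.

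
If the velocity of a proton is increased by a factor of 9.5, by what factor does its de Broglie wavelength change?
The wavelength decreases by a factor of 9.5.

From λ = h/(mv), the wavelength is inversely proportional to velocity:

λ ∝ 1/v

If v → 9.5v, then λ → λ/9.5

When velocity is increased by a factor of 9.5, the wavelength decreases by a factor of 9.5.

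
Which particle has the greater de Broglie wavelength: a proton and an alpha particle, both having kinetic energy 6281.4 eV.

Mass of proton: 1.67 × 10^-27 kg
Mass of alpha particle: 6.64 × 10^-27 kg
The proton has the longer wavelength.

Using λ = h/√(2mKE):

For proton: λ₁ = h/√(2m₁KE) = 3.61 × 10^-13 m
For alpha particle: λ₂ = h/√(2m₂KE) = 1.81 × 10^-13 m

Since λ ∝ 1/√m at constant kinetic energy, the lighter particle has the longer wavelength.

The proton has the longer de Broglie wavelength.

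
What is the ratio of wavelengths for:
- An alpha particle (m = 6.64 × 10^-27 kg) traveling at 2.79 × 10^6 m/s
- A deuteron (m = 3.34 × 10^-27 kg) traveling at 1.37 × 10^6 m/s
λ₁/λ₂ = 0.247

Using λ = h/(mv):

λ₁ = h/(m₁v₁) = 3.58 × 10^-14 m
λ₂ = h/(m₂v₂) = 1.45 × 10^-13 m

Ratio λ₁/λ₂ = (m₂v₂)/(m₁v₁)
         = (3.34 × 10^-27 kg × 1.37 × 10^6 m/s) / (6.64 × 10^-27 kg × 2.79 × 10^6 m/s)
         = 0.247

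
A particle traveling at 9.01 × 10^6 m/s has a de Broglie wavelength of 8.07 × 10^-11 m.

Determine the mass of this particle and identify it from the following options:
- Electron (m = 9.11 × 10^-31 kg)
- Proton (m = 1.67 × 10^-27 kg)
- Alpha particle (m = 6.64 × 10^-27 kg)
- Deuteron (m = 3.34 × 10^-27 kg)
The particle is an electron.

From λ = h/(mv), solve for mass:

m = h/(λv)
m = (6.626 × 10^-34 J·s) / (8.07 × 10^-11 m × 9.01 × 10^6 m/s)
m = 9.11 × 10^-31 kg

Comparing with the listed masses, this is closest to an electron.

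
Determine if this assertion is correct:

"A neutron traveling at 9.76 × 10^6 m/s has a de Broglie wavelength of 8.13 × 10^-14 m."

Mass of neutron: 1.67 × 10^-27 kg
False

The claim is incorrect.

Using λ = h/(mv):
λ = (6.626 × 10^-34 J·s) / (1.67 × 10^-27 kg × 9.76 × 10^6 m/s)
λ = 4.07 × 10^-14 m

The actual wavelength differs from the claimed 8.13 × 10^-14 m.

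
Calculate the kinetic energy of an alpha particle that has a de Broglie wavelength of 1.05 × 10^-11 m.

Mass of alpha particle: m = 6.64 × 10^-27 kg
3.00 × 10^-19 J (or 1.87 eV)

From λ = h/√(2mKE), we solve for KE:

λ² = h²/(2mKE)
KE = h²/(2mλ²)
KE = (6.626 × 10^-34 J·s)² / (2 × 6.64 × 10^-27 kg × (1.05 × 10^-11 m)²)
KE = 3.00 × 10^-19 J
KE = 1.87 eV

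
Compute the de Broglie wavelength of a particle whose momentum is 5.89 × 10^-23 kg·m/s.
1.12 × 10^-11 m

Using the de Broglie relation λ = h/p:

λ = h/p
λ = (6.626 × 10^-34 J·s) / (5.89 × 10^-23 kg·m/s)
λ = 1.12 × 10^-11 m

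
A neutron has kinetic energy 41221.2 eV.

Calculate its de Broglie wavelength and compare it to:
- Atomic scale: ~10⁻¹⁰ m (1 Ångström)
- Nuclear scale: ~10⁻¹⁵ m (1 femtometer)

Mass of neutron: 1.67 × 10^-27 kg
λ = 1.41 × 10^-13 m, which is between nuclear and atomic scales.

Using λ = h/√(2mKE):

KE = 41221.2 eV = 6.604 × 10^-15 J

λ = h/√(2mKE)
λ = (6.626 × 10^-34 J·s) / √(2 × 1.67 × 10^-27 kg × 6.604 × 10^-15 J)
λ = 1.41 × 10^-13 m

Comparison:
- Atomic scale (10⁻¹⁰ m): λ is 0.0014× this size
- Nuclear scale (10⁻¹⁵ m): λ is 1.4e+02× this size

The wavelength is between nuclear and atomic scales.

This wavelength is appropriate for probing atomic structure but too large for nuclear physics experiments.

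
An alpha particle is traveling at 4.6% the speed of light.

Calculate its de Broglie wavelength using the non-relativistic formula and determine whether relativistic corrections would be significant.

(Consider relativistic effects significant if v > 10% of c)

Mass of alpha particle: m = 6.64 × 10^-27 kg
No, relativistic corrections are not needed.

Using the non-relativistic de Broglie formula λ = h/(mv):

v = 4.6% × c = 1.379 × 10^7 m/s

λ = h/(mv)
λ = (6.626 × 10^-34 J·s) / (6.64 × 10^-27 kg × 1.379 × 10^7 m/s)
λ = 7.24 × 10^-15 m

Since v = 4.6% of c < 10% of c, relativistic corrections are NOT significant and this non-relativistic result is a good approximation.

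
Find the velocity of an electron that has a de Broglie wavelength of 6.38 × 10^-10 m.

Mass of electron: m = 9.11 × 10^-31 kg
1.14 × 10^6 m/s

From the de Broglie relation λ = h/(mv), we solve for v:

v = h/(mλ)
v = (6.626 × 10^-34 J·s) / (9.11 × 10^-31 kg × 6.38 × 10^-10 m)
v = 1.14 × 10^6 m/s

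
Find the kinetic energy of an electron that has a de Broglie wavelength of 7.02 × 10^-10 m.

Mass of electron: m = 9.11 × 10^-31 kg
4.89 × 10^-19 J (or 3.05 eV)

From λ = h/√(2mKE), we solve for KE:

λ² = h²/(2mKE)
KE = h²/(2mλ²)
KE = (6.626 × 10^-34 J·s)² / (2 × 9.11 × 10^-31 kg × (7.02 × 10^-10 m)²)
KE = 4.89 × 10^-19 J
KE = 3.05 eV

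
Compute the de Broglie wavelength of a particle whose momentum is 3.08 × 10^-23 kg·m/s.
2.15 × 10^-11 m

Using the de Broglie relation λ = h/p:

λ = h/p
λ = (6.626 × 10^-34 J·s) / (3.08 × 10^-23 kg·m/s)
λ = 2.15 × 10^-11 m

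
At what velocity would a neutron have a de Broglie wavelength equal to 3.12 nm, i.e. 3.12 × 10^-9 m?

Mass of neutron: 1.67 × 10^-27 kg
1.27 × 10^2 m/s

From λ = h/(mv), solve for v:

v = h/(mλ)
v = (6.626 × 10^-34 J·s) / (1.67 × 10^-27 kg × 3.12 × 10^-9 m)
v = 1.27 × 10^2 m/s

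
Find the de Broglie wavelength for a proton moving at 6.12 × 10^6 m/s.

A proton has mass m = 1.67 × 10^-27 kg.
6.48 × 10^-14 m

Using the de Broglie relation λ = h/(mv):

λ = h/(mv)
λ = (6.626 × 10^-34 J·s) / (1.67 × 10^-27 kg × 6.12 × 10^6 m/s)
λ = 6.48 × 10^-14 m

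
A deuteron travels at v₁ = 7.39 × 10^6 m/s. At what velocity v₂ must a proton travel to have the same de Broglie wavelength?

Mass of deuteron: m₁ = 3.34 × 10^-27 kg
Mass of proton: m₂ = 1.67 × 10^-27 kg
v₂ = 1.48 × 10^7 m/s

For equal de Broglie wavelengths: λ₁ = λ₂

h/(m₁v₁) = h/(m₂v₂)
m₁v₁ = m₂v₂
v₂ = v₁ · (m₁/m₂)

v₂ = 7.39 × 10^6 m/s × (3.34 × 10^-27 kg / 1.67 × 10^-27 kg)
v₂ = 1.48 × 10^7 m/s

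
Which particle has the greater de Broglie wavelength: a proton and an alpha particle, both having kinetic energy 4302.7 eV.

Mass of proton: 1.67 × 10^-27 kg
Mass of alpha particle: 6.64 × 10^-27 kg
The proton has the longer wavelength.

Using λ = h/√(2mKE):

For proton: λ₁ = h/√(2m₁KE) = 4.37 × 10^-13 m
For alpha particle: λ₂ = h/√(2m₂KE) = 2.19 × 10^-13 m

Since λ ∝ 1/√m at constant kinetic energy, the lighter particle has the longer wavelength.

The proton has the longer de Broglie wavelength.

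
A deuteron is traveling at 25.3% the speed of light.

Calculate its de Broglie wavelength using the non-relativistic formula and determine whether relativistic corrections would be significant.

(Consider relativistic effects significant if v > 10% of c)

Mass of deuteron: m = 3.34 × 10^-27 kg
Yes, relativistic corrections are needed.

Using the non-relativistic de Broglie formula λ = h/(mv):

v = 25.3% × c = 7.585 × 10^7 m/s

λ = h/(mv)
λ = (6.626 × 10^-34 J·s) / (3.34 × 10^-27 kg × 7.585 × 10^7 m/s)
λ = 2.62 × 10^-15 m

Since v = 25.3% of c > 10% of c, relativistic corrections ARE significant and the actual wavelength would differ from this non-relativistic estimate.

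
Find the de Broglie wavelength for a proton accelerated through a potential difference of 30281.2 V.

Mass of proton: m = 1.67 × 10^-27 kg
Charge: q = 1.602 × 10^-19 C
1.65 × 10^-13 m

When a particle is accelerated through voltage V, it gains kinetic energy KE = qV.

The de Broglie wavelength is then λ = h/√(2mqV):

λ = h/√(2mqV)
λ = (6.626 × 10^-34 J·s) / √(2 × 1.67 × 10^-27 kg × 1.602 × 10^-19 C × 30281.2 V)
λ = 1.65 × 10^-13 m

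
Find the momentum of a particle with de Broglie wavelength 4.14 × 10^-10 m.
1.60 × 10^-24 kg·m/s

From the de Broglie relation λ = h/p, we solve for p:

p = h/λ
p = (6.626 × 10^-34 J·s) / (4.14 × 10^-10 m)
p = 1.60 × 10^-24 kg·m/s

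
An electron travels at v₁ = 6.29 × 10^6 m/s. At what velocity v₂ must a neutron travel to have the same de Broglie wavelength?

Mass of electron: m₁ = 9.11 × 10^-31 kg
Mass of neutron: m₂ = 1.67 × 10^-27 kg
v₂ = 3.43 × 10^3 m/s

For equal de Broglie wavelengths: λ₁ = λ₂

h/(m₁v₁) = h/(m₂v₂)
m₁v₁ = m₂v₂
v₂ = v₁ · (m₁/m₂)

v₂ = 6.29 × 10^6 m/s × (9.11 × 10^-31 kg / 1.67 × 10^-27 kg)
v₂ = 3.43 × 10^3 m/s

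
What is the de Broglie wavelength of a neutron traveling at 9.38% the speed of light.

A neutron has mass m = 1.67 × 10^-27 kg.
1.41 × 10^-14 m

Using the de Broglie relation λ = h/(mv):

v = 9.38% × c = 2.812 × 10^7 m/s

λ = h/(mv)
λ = (6.626 × 10^-34 J·s) / (1.67 × 10^-27 kg × 2.812 × 10^7 m/s)
λ = 1.41 × 10^-14 m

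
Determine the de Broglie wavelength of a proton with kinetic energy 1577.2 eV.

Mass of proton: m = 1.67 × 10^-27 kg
7.21 × 10^-13 m

Using λ = h/√(2mKE):

First convert KE to Joules: KE = 1577.2 eV = 2.527 × 10^-16 J

λ = h/√(2mKE)
λ = (6.626 × 10^-34 J·s) / √(2 × 1.67 × 10^-27 kg × 2.527 × 10^-16 J)
λ = 7.21 × 10^-13 m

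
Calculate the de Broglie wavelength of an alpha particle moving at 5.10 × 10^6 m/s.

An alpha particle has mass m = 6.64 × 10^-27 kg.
1.96 × 10^-14 m

Using the de Broglie relation λ = h/(mv):

λ = h/(mv)
λ = (6.626 × 10^-34 J·s) / (6.64 × 10^-27 kg × 5.10 × 10^6 m/s)
λ = 1.96 × 10^-14 m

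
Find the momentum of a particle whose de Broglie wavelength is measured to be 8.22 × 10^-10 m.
8.06 × 10^-25 kg·m/s

From the de Broglie relation λ = h/p, we solve for p:

p = h/λ
p = (6.626 × 10^-34 J·s) / (8.22 × 10^-10 m)
p = 8.06 × 10^-25 kg·m/s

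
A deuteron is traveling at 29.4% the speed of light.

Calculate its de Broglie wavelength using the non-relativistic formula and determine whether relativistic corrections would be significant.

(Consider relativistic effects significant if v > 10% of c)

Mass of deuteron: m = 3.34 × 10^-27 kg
Yes, relativistic corrections are needed.

Using the non-relativistic de Broglie formula λ = h/(mv):

v = 29.4% × c = 8.814 × 10^7 m/s

λ = h/(mv)
λ = (6.626 × 10^-34 J·s) / (3.34 × 10^-27 kg × 8.814 × 10^7 m/s)
λ = 2.25 × 10^-15 m

Since v = 29.4% of c > 10% of c, relativistic corrections ARE significant and the actual wavelength would differ from this non-relativistic estimate.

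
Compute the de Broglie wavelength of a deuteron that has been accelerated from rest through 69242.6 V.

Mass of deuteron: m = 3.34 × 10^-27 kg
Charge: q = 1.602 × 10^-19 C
7.70 × 10^-14 m

When a particle is accelerated through voltage V, it gains kinetic energy KE = qV.

The de Broglie wavelength is then λ = h/√(2mqV):

λ = h/√(2mqV)
λ = (6.626 × 10^-34 J·s) / √(2 × 3.34 × 10^-27 kg × 1.602 × 10^-19 C × 69242.6 V)
λ = 7.70 × 10^-14 m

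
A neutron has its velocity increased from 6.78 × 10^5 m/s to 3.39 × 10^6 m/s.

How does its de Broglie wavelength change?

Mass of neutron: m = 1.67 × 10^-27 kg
The wavelength decreases by a factor of 5.

Using λ = h/(mv):

Initial wavelength: λ₁ = h/(mv₁) = 5.85 × 10^-13 m
Final wavelength: λ₂ = h/(mv₂) = 1.17 × 10^-13 m

Since λ ∝ 1/v, when velocity increases by a factor of 5, the wavelength decreases by a factor of 5.

λ₂/λ₁ = v₁/v₂ = 1/5

The wavelength decreases by a factor of 5.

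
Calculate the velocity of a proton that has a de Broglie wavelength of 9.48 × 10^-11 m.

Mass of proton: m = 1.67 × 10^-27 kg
4.19 × 10^3 m/s

From the de Broglie relation λ = h/(mv), we solve for v:

v = h/(mλ)
v = (6.626 × 10^-34 J·s) / (1.67 × 10^-27 kg × 9.48 × 10^-11 m)
v = 4.19 × 10^3 m/s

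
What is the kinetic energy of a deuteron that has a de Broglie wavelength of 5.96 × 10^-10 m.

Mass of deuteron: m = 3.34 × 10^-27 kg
1.85 × 10^-22 J (or 1.15 × 10^-3 eV)

From λ = h/√(2mKE), we solve for KE:

λ² = h²/(2mKE)
KE = h²/(2mλ²)
KE = (6.626 × 10^-34 J·s)² / (2 × 3.34 × 10^-27 kg × (5.96 × 10^-10 m)²)
KE = 1.85 × 10^-22 J
KE = 1.15 × 10^-3 eV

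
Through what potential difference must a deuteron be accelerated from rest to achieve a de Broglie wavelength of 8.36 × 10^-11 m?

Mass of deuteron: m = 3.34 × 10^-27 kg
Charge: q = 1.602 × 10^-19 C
5.87 × 10^-2 V

From λ = h/√(2mqV), we solve for V:

λ² = h²/(2mqV)
V = h²/(2mqλ²)
V = (6.626 × 10^-34 J·s)² / (2 × 3.34 × 10^-27 kg × 1.602 × 10^-19 C × (8.36 × 10^-11 m)²)
V = 5.87 × 10^-2 V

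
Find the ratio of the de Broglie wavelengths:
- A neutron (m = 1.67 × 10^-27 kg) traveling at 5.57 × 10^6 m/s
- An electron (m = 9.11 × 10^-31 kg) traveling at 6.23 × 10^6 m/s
λ₁/λ₂ = 6.10 × 10^-4

Using λ = h/(mv):

λ₁ = h/(m₁v₁) = 7.12 × 10^-14 m
λ₂ = h/(m₂v₂) = 1.17 × 10^-10 m

Ratio λ₁/λ₂ = (m₂v₂)/(m₁v₁)
         = (9.11 × 10^-31 kg × 6.23 × 10^6 m/s) / (1.67 × 10^-27 kg × 5.57 × 10^6 m/s)
         = 6.10 × 10^-4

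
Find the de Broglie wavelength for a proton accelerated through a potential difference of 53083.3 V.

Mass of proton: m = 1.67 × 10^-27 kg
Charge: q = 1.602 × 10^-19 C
1.24 × 10^-13 m

When a particle is accelerated through voltage V, it gains kinetic energy KE = qV.

The de Broglie wavelength is then λ = h/√(2mqV):

λ = h/√(2mqV)
λ = (6.626 × 10^-34 J·s) / √(2 × 1.67 × 10^-27 kg × 1.602 × 10^-19 C × 53083.3 V)
λ = 1.24 × 10^-13 m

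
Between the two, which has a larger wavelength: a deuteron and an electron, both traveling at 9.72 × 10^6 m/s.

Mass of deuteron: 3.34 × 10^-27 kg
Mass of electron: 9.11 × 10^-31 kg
The electron has the longer wavelength.

Using λ = h/(mv), since both particles have the same velocity, the wavelength depends only on mass.

For deuteron: λ₁ = h/(m₁v) = 2.04 × 10^-14 m
For electron: λ₂ = h/(m₂v) = 7.48 × 10^-11 m

Since λ ∝ 1/m at constant velocity, the lighter particle has the longer wavelength.

The electron has the longer de Broglie wavelength.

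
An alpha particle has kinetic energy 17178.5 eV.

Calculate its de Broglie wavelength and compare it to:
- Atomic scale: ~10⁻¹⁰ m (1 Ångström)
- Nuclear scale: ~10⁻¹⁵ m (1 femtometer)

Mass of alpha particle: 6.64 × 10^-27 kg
λ = 1.10 × 10^-13 m, which is between nuclear and atomic scales.

Using λ = h/√(2mKE):

KE = 17178.5 eV = 2.752 × 10^-15 J

λ = h/√(2mKE)
λ = (6.626 × 10^-34 J·s) / √(2 × 6.64 × 10^-27 kg × 2.752 × 10^-15 J)
λ = 1.10 × 10^-13 m

Comparison:
- Atomic scale (10⁻¹⁰ m): λ is 0.0011× this size
- Nuclear scale (10⁻¹⁵ m): λ is 1.1e+02× this size

The wavelength is between nuclear and atomic scales.

This wavelength is appropriate for probing atomic structure but too large for nuclear physics experiments.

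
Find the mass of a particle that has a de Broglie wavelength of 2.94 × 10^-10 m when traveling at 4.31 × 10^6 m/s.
5.23 × 10^-31 kg

From the de Broglie relation λ = h/(mv), we solve for m:

m = h/(λv)
m = (6.626 × 10^-34 J·s) / (2.94 × 10^-10 m × 4.31 × 10^6 m/s)
m = 5.23 × 10^-31 kg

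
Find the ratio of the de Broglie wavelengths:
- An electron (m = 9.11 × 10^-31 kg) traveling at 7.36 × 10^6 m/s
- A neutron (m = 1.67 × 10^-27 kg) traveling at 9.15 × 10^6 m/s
λ₁/λ₂ = 2.28 × 10^3

Using λ = h/(mv):

λ₁ = h/(m₁v₁) = 9.88 × 10^-11 m
λ₂ = h/(m₂v₂) = 4.34 × 10^-14 m

Ratio λ₁/λ₂ = (m₂v₂)/(m₁v₁)
         = (1.67 × 10^-27 kg × 9.15 × 10^6 m/s) / (9.11 × 10^-31 kg × 7.36 × 10^6 m/s)
         = 2.28 × 10^3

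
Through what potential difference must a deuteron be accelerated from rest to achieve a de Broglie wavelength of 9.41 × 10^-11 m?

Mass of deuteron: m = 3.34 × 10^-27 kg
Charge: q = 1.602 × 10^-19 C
4.63 × 10^-2 V

From λ = h/√(2mqV), we solve for V:

λ² = h²/(2mqV)
V = h²/(2mqλ²)
V = (6.626 × 10^-34 J·s)² / (2 × 3.34 × 10^-27 kg × 1.602 × 10^-19 C × (9.41 × 10^-11 m)²)
V = 4.63 × 10^-2 V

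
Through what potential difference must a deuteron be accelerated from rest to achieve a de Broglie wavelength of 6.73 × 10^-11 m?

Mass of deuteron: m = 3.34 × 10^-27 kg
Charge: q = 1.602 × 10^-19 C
9.06 × 10^-2 V

From λ = h/√(2mqV), we solve for V:

λ² = h²/(2mqV)
V = h²/(2mqλ²)
V = (6.626 × 10^-34 J·s)² / (2 × 3.34 × 10^-27 kg × 1.602 × 10^-19 C × (6.73 × 10^-11 m)²)
V = 9.06 × 10^-2 V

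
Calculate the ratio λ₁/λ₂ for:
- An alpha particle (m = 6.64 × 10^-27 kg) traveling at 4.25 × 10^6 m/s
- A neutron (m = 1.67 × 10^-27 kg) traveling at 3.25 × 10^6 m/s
λ₁/λ₂ = 0.192

Using λ = h/(mv):

λ₁ = h/(m₁v₁) = 2.35 × 10^-14 m
λ₂ = h/(m₂v₂) = 1.22 × 10^-13 m

Ratio λ₁/λ₂ = (m₂v₂)/(m₁v₁)
         = (1.67 × 10^-27 kg × 3.25 × 10^6 m/s) / (6.64 × 10^-27 kg × 4.25 × 10^6 m/s)
         = 0.192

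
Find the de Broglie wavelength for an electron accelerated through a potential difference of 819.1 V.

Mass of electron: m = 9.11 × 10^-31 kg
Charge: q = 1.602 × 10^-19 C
4.29 × 10^-11 m

When a particle is accelerated through voltage V, it gains kinetic energy KE = qV.

The de Broglie wavelength is then λ = h/√(2mqV):

λ = h/√(2mqV)
λ = (6.626 × 10^-34 J·s) / √(2 × 9.11 × 10^-31 kg × 1.602 × 10^-19 C × 819.1 V)
λ = 4.29 × 10^-11 m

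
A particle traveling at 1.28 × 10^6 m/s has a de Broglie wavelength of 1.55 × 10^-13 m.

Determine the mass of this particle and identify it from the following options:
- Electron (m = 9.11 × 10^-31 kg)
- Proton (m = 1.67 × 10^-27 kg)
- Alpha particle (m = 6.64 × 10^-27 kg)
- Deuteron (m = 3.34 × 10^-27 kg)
The particle is a deuteron.

From λ = h/(mv), solve for mass:

m = h/(λv)
m = (6.626 × 10^-34 J·s) / (1.55 × 10^-13 m × 1.28 × 10^6 m/s)
m = 3.34 × 10^-27 kg

Comparing with the listed masses, this is closest to a deuteron.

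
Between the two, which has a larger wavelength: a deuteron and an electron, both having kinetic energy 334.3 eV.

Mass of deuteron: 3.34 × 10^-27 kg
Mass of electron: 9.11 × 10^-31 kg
The electron has the longer wavelength.

Using λ = h/√(2mKE):

For deuteron: λ₁ = h/√(2m₁KE) = 1.11 × 10^-12 m
For electron: λ₂ = h/√(2m₂KE) = 6.71 × 10^-11 m

Since λ ∝ 1/√m at constant kinetic energy, the lighter particle has the longer wavelength.

The electron has the longer de Broglie wavelength.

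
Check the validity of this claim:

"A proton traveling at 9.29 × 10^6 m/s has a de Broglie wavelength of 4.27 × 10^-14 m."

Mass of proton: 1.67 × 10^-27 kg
True

The claim is correct.

Using λ = h/(mv):
λ = (6.626 × 10^-34 J·s) / (1.67 × 10^-27 kg × 9.29 × 10^6 m/s)
λ = 4.27 × 10^-14 m

This matches the claimed value.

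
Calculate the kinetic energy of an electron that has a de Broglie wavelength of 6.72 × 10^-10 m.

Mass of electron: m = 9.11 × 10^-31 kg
5.34 × 10^-19 J (or 3.33 eV)

From λ = h/√(2mKE), we solve for KE:

λ² = h²/(2mKE)
KE = h²/(2mλ²)
KE = (6.626 × 10^-34 J·s)² / (2 × 9.11 × 10^-31 kg × (6.72 × 10^-10 m)²)
KE = 5.34 × 10^-19 J
KE = 3.33 eV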